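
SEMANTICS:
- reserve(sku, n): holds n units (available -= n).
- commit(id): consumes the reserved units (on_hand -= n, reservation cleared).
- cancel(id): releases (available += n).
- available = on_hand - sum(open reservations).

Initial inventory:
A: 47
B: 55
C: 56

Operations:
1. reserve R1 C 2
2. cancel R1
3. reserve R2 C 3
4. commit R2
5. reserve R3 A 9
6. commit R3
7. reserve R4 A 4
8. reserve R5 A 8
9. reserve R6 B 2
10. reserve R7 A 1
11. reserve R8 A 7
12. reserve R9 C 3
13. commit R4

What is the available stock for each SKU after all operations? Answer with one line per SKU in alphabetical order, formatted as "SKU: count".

Answer: A: 18
B: 53
C: 50

Derivation:
Step 1: reserve R1 C 2 -> on_hand[A=47 B=55 C=56] avail[A=47 B=55 C=54] open={R1}
Step 2: cancel R1 -> on_hand[A=47 B=55 C=56] avail[A=47 B=55 C=56] open={}
Step 3: reserve R2 C 3 -> on_hand[A=47 B=55 C=56] avail[A=47 B=55 C=53] open={R2}
Step 4: commit R2 -> on_hand[A=47 B=55 C=53] avail[A=47 B=55 C=53] open={}
Step 5: reserve R3 A 9 -> on_hand[A=47 B=55 C=53] avail[A=38 B=55 C=53] open={R3}
Step 6: commit R3 -> on_hand[A=38 B=55 C=53] avail[A=38 B=55 C=53] open={}
Step 7: reserve R4 A 4 -> on_hand[A=38 B=55 C=53] avail[A=34 B=55 C=53] open={R4}
Step 8: reserve R5 A 8 -> on_hand[A=38 B=55 C=53] avail[A=26 B=55 C=53] open={R4,R5}
Step 9: reserve R6 B 2 -> on_hand[A=38 B=55 C=53] avail[A=26 B=53 C=53] open={R4,R5,R6}
Step 10: reserve R7 A 1 -> on_hand[A=38 B=55 C=53] avail[A=25 B=53 C=53] open={R4,R5,R6,R7}
Step 11: reserve R8 A 7 -> on_hand[A=38 B=55 C=53] avail[A=18 B=53 C=53] open={R4,R5,R6,R7,R8}
Step 12: reserve R9 C 3 -> on_hand[A=38 B=55 C=53] avail[A=18 B=53 C=50] open={R4,R5,R6,R7,R8,R9}
Step 13: commit R4 -> on_hand[A=34 B=55 C=53] avail[A=18 B=53 C=50] open={R5,R6,R7,R8,R9}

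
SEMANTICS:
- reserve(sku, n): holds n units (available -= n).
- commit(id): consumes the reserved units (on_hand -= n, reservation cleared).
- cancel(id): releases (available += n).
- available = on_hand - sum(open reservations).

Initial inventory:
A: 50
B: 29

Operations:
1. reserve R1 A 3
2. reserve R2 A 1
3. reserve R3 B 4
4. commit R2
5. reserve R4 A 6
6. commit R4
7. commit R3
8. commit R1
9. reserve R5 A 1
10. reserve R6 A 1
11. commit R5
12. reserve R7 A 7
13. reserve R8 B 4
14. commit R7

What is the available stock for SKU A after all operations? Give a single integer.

Step 1: reserve R1 A 3 -> on_hand[A=50 B=29] avail[A=47 B=29] open={R1}
Step 2: reserve R2 A 1 -> on_hand[A=50 B=29] avail[A=46 B=29] open={R1,R2}
Step 3: reserve R3 B 4 -> on_hand[A=50 B=29] avail[A=46 B=25] open={R1,R2,R3}
Step 4: commit R2 -> on_hand[A=49 B=29] avail[A=46 B=25] open={R1,R3}
Step 5: reserve R4 A 6 -> on_hand[A=49 B=29] avail[A=40 B=25] open={R1,R3,R4}
Step 6: commit R4 -> on_hand[A=43 B=29] avail[A=40 B=25] open={R1,R3}
Step 7: commit R3 -> on_hand[A=43 B=25] avail[A=40 B=25] open={R1}
Step 8: commit R1 -> on_hand[A=40 B=25] avail[A=40 B=25] open={}
Step 9: reserve R5 A 1 -> on_hand[A=40 B=25] avail[A=39 B=25] open={R5}
Step 10: reserve R6 A 1 -> on_hand[A=40 B=25] avail[A=38 B=25] open={R5,R6}
Step 11: commit R5 -> on_hand[A=39 B=25] avail[A=38 B=25] open={R6}
Step 12: reserve R7 A 7 -> on_hand[A=39 B=25] avail[A=31 B=25] open={R6,R7}
Step 13: reserve R8 B 4 -> on_hand[A=39 B=25] avail[A=31 B=21] open={R6,R7,R8}
Step 14: commit R7 -> on_hand[A=32 B=25] avail[A=31 B=21] open={R6,R8}
Final available[A] = 31

Answer: 31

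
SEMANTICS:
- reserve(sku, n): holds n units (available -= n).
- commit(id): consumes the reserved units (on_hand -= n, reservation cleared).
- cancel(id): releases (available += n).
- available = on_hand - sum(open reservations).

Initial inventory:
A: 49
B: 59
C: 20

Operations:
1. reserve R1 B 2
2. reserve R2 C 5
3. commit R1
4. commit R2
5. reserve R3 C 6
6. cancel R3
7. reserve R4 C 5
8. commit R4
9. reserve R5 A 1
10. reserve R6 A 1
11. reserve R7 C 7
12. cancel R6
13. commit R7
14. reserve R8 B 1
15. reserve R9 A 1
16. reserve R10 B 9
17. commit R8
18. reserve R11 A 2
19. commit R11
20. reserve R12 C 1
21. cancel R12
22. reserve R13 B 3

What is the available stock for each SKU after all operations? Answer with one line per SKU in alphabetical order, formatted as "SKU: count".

Answer: A: 45
B: 44
C: 3

Derivation:
Step 1: reserve R1 B 2 -> on_hand[A=49 B=59 C=20] avail[A=49 B=57 C=20] open={R1}
Step 2: reserve R2 C 5 -> on_hand[A=49 B=59 C=20] avail[A=49 B=57 C=15] open={R1,R2}
Step 3: commit R1 -> on_hand[A=49 B=57 C=20] avail[A=49 B=57 C=15] open={R2}
Step 4: commit R2 -> on_hand[A=49 B=57 C=15] avail[A=49 B=57 C=15] open={}
Step 5: reserve R3 C 6 -> on_hand[A=49 B=57 C=15] avail[A=49 B=57 C=9] open={R3}
Step 6: cancel R3 -> on_hand[A=49 B=57 C=15] avail[A=49 B=57 C=15] open={}
Step 7: reserve R4 C 5 -> on_hand[A=49 B=57 C=15] avail[A=49 B=57 C=10] open={R4}
Step 8: commit R4 -> on_hand[A=49 B=57 C=10] avail[A=49 B=57 C=10] open={}
Step 9: reserve R5 A 1 -> on_hand[A=49 B=57 C=10] avail[A=48 B=57 C=10] open={R5}
Step 10: reserve R6 A 1 -> on_hand[A=49 B=57 C=10] avail[A=47 B=57 C=10] open={R5,R6}
Step 11: reserve R7 C 7 -> on_hand[A=49 B=57 C=10] avail[A=47 B=57 C=3] open={R5,R6,R7}
Step 12: cancel R6 -> on_hand[A=49 B=57 C=10] avail[A=48 B=57 C=3] open={R5,R7}
Step 13: commit R7 -> on_hand[A=49 B=57 C=3] avail[A=48 B=57 C=3] open={R5}
Step 14: reserve R8 B 1 -> on_hand[A=49 B=57 C=3] avail[A=48 B=56 C=3] open={R5,R8}
Step 15: reserve R9 A 1 -> on_hand[A=49 B=57 C=3] avail[A=47 B=56 C=3] open={R5,R8,R9}
Step 16: reserve R10 B 9 -> on_hand[A=49 B=57 C=3] avail[A=47 B=47 C=3] open={R10,R5,R8,R9}
Step 17: commit R8 -> on_hand[A=49 B=56 C=3] avail[A=47 B=47 C=3] open={R10,R5,R9}
Step 18: reserve R11 A 2 -> on_hand[A=49 B=56 C=3] avail[A=45 B=47 C=3] open={R10,R11,R5,R9}
Step 19: commit R11 -> on_hand[A=47 B=56 C=3] avail[A=45 B=47 C=3] open={R10,R5,R9}
Step 20: reserve R12 C 1 -> on_hand[A=47 B=56 C=3] avail[A=45 B=47 C=2] open={R10,R12,R5,R9}
Step 21: cancel R12 -> on_hand[A=47 B=56 C=3] avail[A=45 B=47 C=3] open={R10,R5,R9}
Step 22: reserve R13 B 3 -> on_hand[A=47 B=56 C=3] avail[A=45 B=44 C=3] open={R10,R13,R5,R9}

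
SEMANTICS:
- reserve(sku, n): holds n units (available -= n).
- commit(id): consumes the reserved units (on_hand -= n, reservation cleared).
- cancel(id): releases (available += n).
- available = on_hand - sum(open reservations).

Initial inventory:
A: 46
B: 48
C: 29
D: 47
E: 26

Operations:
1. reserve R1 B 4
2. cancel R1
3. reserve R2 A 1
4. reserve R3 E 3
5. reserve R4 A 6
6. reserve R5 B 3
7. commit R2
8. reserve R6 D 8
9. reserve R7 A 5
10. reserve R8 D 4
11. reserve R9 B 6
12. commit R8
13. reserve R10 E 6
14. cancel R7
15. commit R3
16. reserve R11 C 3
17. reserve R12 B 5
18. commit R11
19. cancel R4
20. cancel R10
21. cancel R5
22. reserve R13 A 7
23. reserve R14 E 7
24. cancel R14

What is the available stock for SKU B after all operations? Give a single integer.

Answer: 37

Derivation:
Step 1: reserve R1 B 4 -> on_hand[A=46 B=48 C=29 D=47 E=26] avail[A=46 B=44 C=29 D=47 E=26] open={R1}
Step 2: cancel R1 -> on_hand[A=46 B=48 C=29 D=47 E=26] avail[A=46 B=48 C=29 D=47 E=26] open={}
Step 3: reserve R2 A 1 -> on_hand[A=46 B=48 C=29 D=47 E=26] avail[A=45 B=48 C=29 D=47 E=26] open={R2}
Step 4: reserve R3 E 3 -> on_hand[A=46 B=48 C=29 D=47 E=26] avail[A=45 B=48 C=29 D=47 E=23] open={R2,R3}
Step 5: reserve R4 A 6 -> on_hand[A=46 B=48 C=29 D=47 E=26] avail[A=39 B=48 C=29 D=47 E=23] open={R2,R3,R4}
Step 6: reserve R5 B 3 -> on_hand[A=46 B=48 C=29 D=47 E=26] avail[A=39 B=45 C=29 D=47 E=23] open={R2,R3,R4,R5}
Step 7: commit R2 -> on_hand[A=45 B=48 C=29 D=47 E=26] avail[A=39 B=45 C=29 D=47 E=23] open={R3,R4,R5}
Step 8: reserve R6 D 8 -> on_hand[A=45 B=48 C=29 D=47 E=26] avail[A=39 B=45 C=29 D=39 E=23] open={R3,R4,R5,R6}
Step 9: reserve R7 A 5 -> on_hand[A=45 B=48 C=29 D=47 E=26] avail[A=34 B=45 C=29 D=39 E=23] open={R3,R4,R5,R6,R7}
Step 10: reserve R8 D 4 -> on_hand[A=45 B=48 C=29 D=47 E=26] avail[A=34 B=45 C=29 D=35 E=23] open={R3,R4,R5,R6,R7,R8}
Step 11: reserve R9 B 6 -> on_hand[A=45 B=48 C=29 D=47 E=26] avail[A=34 B=39 C=29 D=35 E=23] open={R3,R4,R5,R6,R7,R8,R9}
Step 12: commit R8 -> on_hand[A=45 B=48 C=29 D=43 E=26] avail[A=34 B=39 C=29 D=35 E=23] open={R3,R4,R5,R6,R7,R9}
Step 13: reserve R10 E 6 -> on_hand[A=45 B=48 C=29 D=43 E=26] avail[A=34 B=39 C=29 D=35 E=17] open={R10,R3,R4,R5,R6,R7,R9}
Step 14: cancel R7 -> on_hand[A=45 B=48 C=29 D=43 E=26] avail[A=39 B=39 C=29 D=35 E=17] open={R10,R3,R4,R5,R6,R9}
Step 15: commit R3 -> on_hand[A=45 B=48 C=29 D=43 E=23] avail[A=39 B=39 C=29 D=35 E=17] open={R10,R4,R5,R6,R9}
Step 16: reserve R11 C 3 -> on_hand[A=45 B=48 C=29 D=43 E=23] avail[A=39 B=39 C=26 D=35 E=17] open={R10,R11,R4,R5,R6,R9}
Step 17: reserve R12 B 5 -> on_hand[A=45 B=48 C=29 D=43 E=23] avail[A=39 B=34 C=26 D=35 E=17] open={R10,R11,R12,R4,R5,R6,R9}
Step 18: commit R11 -> on_hand[A=45 B=48 C=26 D=43 E=23] avail[A=39 B=34 C=26 D=35 E=17] open={R10,R12,R4,R5,R6,R9}
Step 19: cancel R4 -> on_hand[A=45 B=48 C=26 D=43 E=23] avail[A=45 B=34 C=26 D=35 E=17] open={R10,R12,R5,R6,R9}
Step 20: cancel R10 -> on_hand[A=45 B=48 C=26 D=43 E=23] avail[A=45 B=34 C=26 D=35 E=23] open={R12,R5,R6,R9}
Step 21: cancel R5 -> on_hand[A=45 B=48 C=26 D=43 E=23] avail[A=45 B=37 C=26 D=35 E=23] open={R12,R6,R9}
Step 22: reserve R13 A 7 -> on_hand[A=45 B=48 C=26 D=43 E=23] avail[A=38 B=37 C=26 D=35 E=23] open={R12,R13,R6,R9}
Step 23: reserve R14 E 7 -> on_hand[A=45 B=48 C=26 D=43 E=23] avail[A=38 B=37 C=26 D=35 E=16] open={R12,R13,R14,R6,R9}
Step 24: cancel R14 -> on_hand[A=45 B=48 C=26 D=43 E=23] avail[A=38 B=37 C=26 D=35 E=23] open={R12,R13,R6,R9}
Final available[B] = 37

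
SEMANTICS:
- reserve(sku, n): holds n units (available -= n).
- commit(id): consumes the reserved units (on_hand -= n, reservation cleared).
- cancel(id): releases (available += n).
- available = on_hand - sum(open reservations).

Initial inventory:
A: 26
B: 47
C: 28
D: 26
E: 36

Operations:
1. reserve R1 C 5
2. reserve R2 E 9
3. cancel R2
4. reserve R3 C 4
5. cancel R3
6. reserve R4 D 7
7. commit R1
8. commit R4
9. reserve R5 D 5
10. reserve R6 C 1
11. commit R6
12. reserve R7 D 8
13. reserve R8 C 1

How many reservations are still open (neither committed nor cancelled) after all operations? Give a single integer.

Step 1: reserve R1 C 5 -> on_hand[A=26 B=47 C=28 D=26 E=36] avail[A=26 B=47 C=23 D=26 E=36] open={R1}
Step 2: reserve R2 E 9 -> on_hand[A=26 B=47 C=28 D=26 E=36] avail[A=26 B=47 C=23 D=26 E=27] open={R1,R2}
Step 3: cancel R2 -> on_hand[A=26 B=47 C=28 D=26 E=36] avail[A=26 B=47 C=23 D=26 E=36] open={R1}
Step 4: reserve R3 C 4 -> on_hand[A=26 B=47 C=28 D=26 E=36] avail[A=26 B=47 C=19 D=26 E=36] open={R1,R3}
Step 5: cancel R3 -> on_hand[A=26 B=47 C=28 D=26 E=36] avail[A=26 B=47 C=23 D=26 E=36] open={R1}
Step 6: reserve R4 D 7 -> on_hand[A=26 B=47 C=28 D=26 E=36] avail[A=26 B=47 C=23 D=19 E=36] open={R1,R4}
Step 7: commit R1 -> on_hand[A=26 B=47 C=23 D=26 E=36] avail[A=26 B=47 C=23 D=19 E=36] open={R4}
Step 8: commit R4 -> on_hand[A=26 B=47 C=23 D=19 E=36] avail[A=26 B=47 C=23 D=19 E=36] open={}
Step 9: reserve R5 D 5 -> on_hand[A=26 B=47 C=23 D=19 E=36] avail[A=26 B=47 C=23 D=14 E=36] open={R5}
Step 10: reserve R6 C 1 -> on_hand[A=26 B=47 C=23 D=19 E=36] avail[A=26 B=47 C=22 D=14 E=36] open={R5,R6}
Step 11: commit R6 -> on_hand[A=26 B=47 C=22 D=19 E=36] avail[A=26 B=47 C=22 D=14 E=36] open={R5}
Step 12: reserve R7 D 8 -> on_hand[A=26 B=47 C=22 D=19 E=36] avail[A=26 B=47 C=22 D=6 E=36] open={R5,R7}
Step 13: reserve R8 C 1 -> on_hand[A=26 B=47 C=22 D=19 E=36] avail[A=26 B=47 C=21 D=6 E=36] open={R5,R7,R8}
Open reservations: ['R5', 'R7', 'R8'] -> 3

Answer: 3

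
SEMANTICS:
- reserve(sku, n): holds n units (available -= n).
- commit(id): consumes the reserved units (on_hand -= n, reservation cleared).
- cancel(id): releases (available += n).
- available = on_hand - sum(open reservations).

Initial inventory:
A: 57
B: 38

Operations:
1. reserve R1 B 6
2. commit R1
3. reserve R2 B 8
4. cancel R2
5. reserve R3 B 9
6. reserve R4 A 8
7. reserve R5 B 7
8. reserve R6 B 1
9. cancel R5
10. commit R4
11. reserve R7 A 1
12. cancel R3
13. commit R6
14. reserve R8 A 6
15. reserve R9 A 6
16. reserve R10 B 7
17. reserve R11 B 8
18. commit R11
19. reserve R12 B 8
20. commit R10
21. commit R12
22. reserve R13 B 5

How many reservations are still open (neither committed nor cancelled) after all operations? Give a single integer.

Step 1: reserve R1 B 6 -> on_hand[A=57 B=38] avail[A=57 B=32] open={R1}
Step 2: commit R1 -> on_hand[A=57 B=32] avail[A=57 B=32] open={}
Step 3: reserve R2 B 8 -> on_hand[A=57 B=32] avail[A=57 B=24] open={R2}
Step 4: cancel R2 -> on_hand[A=57 B=32] avail[A=57 B=32] open={}
Step 5: reserve R3 B 9 -> on_hand[A=57 B=32] avail[A=57 B=23] open={R3}
Step 6: reserve R4 A 8 -> on_hand[A=57 B=32] avail[A=49 B=23] open={R3,R4}
Step 7: reserve R5 B 7 -> on_hand[A=57 B=32] avail[A=49 B=16] open={R3,R4,R5}
Step 8: reserve R6 B 1 -> on_hand[A=57 B=32] avail[A=49 B=15] open={R3,R4,R5,R6}
Step 9: cancel R5 -> on_hand[A=57 B=32] avail[A=49 B=22] open={R3,R4,R6}
Step 10: commit R4 -> on_hand[A=49 B=32] avail[A=49 B=22] open={R3,R6}
Step 11: reserve R7 A 1 -> on_hand[A=49 B=32] avail[A=48 B=22] open={R3,R6,R7}
Step 12: cancel R3 -> on_hand[A=49 B=32] avail[A=48 B=31] open={R6,R7}
Step 13: commit R6 -> on_hand[A=49 B=31] avail[A=48 B=31] open={R7}
Step 14: reserve R8 A 6 -> on_hand[A=49 B=31] avail[A=42 B=31] open={R7,R8}
Step 15: reserve R9 A 6 -> on_hand[A=49 B=31] avail[A=36 B=31] open={R7,R8,R9}
Step 16: reserve R10 B 7 -> on_hand[A=49 B=31] avail[A=36 B=24] open={R10,R7,R8,R9}
Step 17: reserve R11 B 8 -> on_hand[A=49 B=31] avail[A=36 B=16] open={R10,R11,R7,R8,R9}
Step 18: commit R11 -> on_hand[A=49 B=23] avail[A=36 B=16] open={R10,R7,R8,R9}
Step 19: reserve R12 B 8 -> on_hand[A=49 B=23] avail[A=36 B=8] open={R10,R12,R7,R8,R9}
Step 20: commit R10 -> on_hand[A=49 B=16] avail[A=36 B=8] open={R12,R7,R8,R9}
Step 21: commit R12 -> on_hand[A=49 B=8] avail[A=36 B=8] open={R7,R8,R9}
Step 22: reserve R13 B 5 -> on_hand[A=49 B=8] avail[A=36 B=3] open={R13,R7,R8,R9}
Open reservations: ['R13', 'R7', 'R8', 'R9'] -> 4

Answer: 4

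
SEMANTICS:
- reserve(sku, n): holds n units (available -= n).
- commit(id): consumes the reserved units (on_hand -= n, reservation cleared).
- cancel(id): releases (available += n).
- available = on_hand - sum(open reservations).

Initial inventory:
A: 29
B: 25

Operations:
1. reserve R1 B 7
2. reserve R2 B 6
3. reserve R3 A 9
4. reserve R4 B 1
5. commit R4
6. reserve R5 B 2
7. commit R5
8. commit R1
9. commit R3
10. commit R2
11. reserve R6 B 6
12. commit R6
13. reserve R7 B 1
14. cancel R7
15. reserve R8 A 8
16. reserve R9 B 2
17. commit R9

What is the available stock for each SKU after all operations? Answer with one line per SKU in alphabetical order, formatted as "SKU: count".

Step 1: reserve R1 B 7 -> on_hand[A=29 B=25] avail[A=29 B=18] open={R1}
Step 2: reserve R2 B 6 -> on_hand[A=29 B=25] avail[A=29 B=12] open={R1,R2}
Step 3: reserve R3 A 9 -> on_hand[A=29 B=25] avail[A=20 B=12] open={R1,R2,R3}
Step 4: reserve R4 B 1 -> on_hand[A=29 B=25] avail[A=20 B=11] open={R1,R2,R3,R4}
Step 5: commit R4 -> on_hand[A=29 B=24] avail[A=20 B=11] open={R1,R2,R3}
Step 6: reserve R5 B 2 -> on_hand[A=29 B=24] avail[A=20 B=9] open={R1,R2,R3,R5}
Step 7: commit R5 -> on_hand[A=29 B=22] avail[A=20 B=9] open={R1,R2,R3}
Step 8: commit R1 -> on_hand[A=29 B=15] avail[A=20 B=9] open={R2,R3}
Step 9: commit R3 -> on_hand[A=20 B=15] avail[A=20 B=9] open={R2}
Step 10: commit R2 -> on_hand[A=20 B=9] avail[A=20 B=9] open={}
Step 11: reserve R6 B 6 -> on_hand[A=20 B=9] avail[A=20 B=3] open={R6}
Step 12: commit R6 -> on_hand[A=20 B=3] avail[A=20 B=3] open={}
Step 13: reserve R7 B 1 -> on_hand[A=20 B=3] avail[A=20 B=2] open={R7}
Step 14: cancel R7 -> on_hand[A=20 B=3] avail[A=20 B=3] open={}
Step 15: reserve R8 A 8 -> on_hand[A=20 B=3] avail[A=12 B=3] open={R8}
Step 16: reserve R9 B 2 -> on_hand[A=20 B=3] avail[A=12 B=1] open={R8,R9}
Step 17: commit R9 -> on_hand[A=20 B=1] avail[A=12 B=1] open={R8}

Answer: A: 12
B: 1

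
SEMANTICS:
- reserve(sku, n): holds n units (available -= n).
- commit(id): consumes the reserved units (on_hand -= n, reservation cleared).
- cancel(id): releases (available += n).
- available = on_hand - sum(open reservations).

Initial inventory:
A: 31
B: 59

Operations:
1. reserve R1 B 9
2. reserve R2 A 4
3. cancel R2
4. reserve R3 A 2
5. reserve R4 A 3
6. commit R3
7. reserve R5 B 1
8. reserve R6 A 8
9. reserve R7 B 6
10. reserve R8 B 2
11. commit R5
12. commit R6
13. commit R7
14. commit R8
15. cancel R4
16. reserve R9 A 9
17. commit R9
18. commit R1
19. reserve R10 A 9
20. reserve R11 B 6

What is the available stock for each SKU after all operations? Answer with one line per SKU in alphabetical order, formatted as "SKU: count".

Step 1: reserve R1 B 9 -> on_hand[A=31 B=59] avail[A=31 B=50] open={R1}
Step 2: reserve R2 A 4 -> on_hand[A=31 B=59] avail[A=27 B=50] open={R1,R2}
Step 3: cancel R2 -> on_hand[A=31 B=59] avail[A=31 B=50] open={R1}
Step 4: reserve R3 A 2 -> on_hand[A=31 B=59] avail[A=29 B=50] open={R1,R3}
Step 5: reserve R4 A 3 -> on_hand[A=31 B=59] avail[A=26 B=50] open={R1,R3,R4}
Step 6: commit R3 -> on_hand[A=29 B=59] avail[A=26 B=50] open={R1,R4}
Step 7: reserve R5 B 1 -> on_hand[A=29 B=59] avail[A=26 B=49] open={R1,R4,R5}
Step 8: reserve R6 A 8 -> on_hand[A=29 B=59] avail[A=18 B=49] open={R1,R4,R5,R6}
Step 9: reserve R7 B 6 -> on_hand[A=29 B=59] avail[A=18 B=43] open={R1,R4,R5,R6,R7}
Step 10: reserve R8 B 2 -> on_hand[A=29 B=59] avail[A=18 B=41] open={R1,R4,R5,R6,R7,R8}
Step 11: commit R5 -> on_hand[A=29 B=58] avail[A=18 B=41] open={R1,R4,R6,R7,R8}
Step 12: commit R6 -> on_hand[A=21 B=58] avail[A=18 B=41] open={R1,R4,R7,R8}
Step 13: commit R7 -> on_hand[A=21 B=52] avail[A=18 B=41] open={R1,R4,R8}
Step 14: commit R8 -> on_hand[A=21 B=50] avail[A=18 B=41] open={R1,R4}
Step 15: cancel R4 -> on_hand[A=21 B=50] avail[A=21 B=41] open={R1}
Step 16: reserve R9 A 9 -> on_hand[A=21 B=50] avail[A=12 B=41] open={R1,R9}
Step 17: commit R9 -> on_hand[A=12 B=50] avail[A=12 B=41] open={R1}
Step 18: commit R1 -> on_hand[A=12 B=41] avail[A=12 B=41] open={}
Step 19: reserve R10 A 9 -> on_hand[A=12 B=41] avail[A=3 B=41] open={R10}
Step 20: reserve R11 B 6 -> on_hand[A=12 B=41] avail[A=3 B=35] open={R10,R11}

Answer: A: 3
B: 35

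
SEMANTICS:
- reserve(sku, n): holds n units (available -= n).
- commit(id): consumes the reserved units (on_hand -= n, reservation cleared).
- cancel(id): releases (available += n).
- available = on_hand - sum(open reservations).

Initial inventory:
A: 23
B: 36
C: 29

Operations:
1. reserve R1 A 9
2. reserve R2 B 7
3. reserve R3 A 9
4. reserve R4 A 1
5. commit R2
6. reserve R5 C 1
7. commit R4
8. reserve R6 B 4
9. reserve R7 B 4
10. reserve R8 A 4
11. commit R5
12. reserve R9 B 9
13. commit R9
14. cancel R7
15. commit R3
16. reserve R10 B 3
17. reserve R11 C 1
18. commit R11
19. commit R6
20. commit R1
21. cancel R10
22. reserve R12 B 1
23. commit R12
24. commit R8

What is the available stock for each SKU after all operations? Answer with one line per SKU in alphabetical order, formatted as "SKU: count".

Answer: A: 0
B: 15
C: 27

Derivation:
Step 1: reserve R1 A 9 -> on_hand[A=23 B=36 C=29] avail[A=14 B=36 C=29] open={R1}
Step 2: reserve R2 B 7 -> on_hand[A=23 B=36 C=29] avail[A=14 B=29 C=29] open={R1,R2}
Step 3: reserve R3 A 9 -> on_hand[A=23 B=36 C=29] avail[A=5 B=29 C=29] open={R1,R2,R3}
Step 4: reserve R4 A 1 -> on_hand[A=23 B=36 C=29] avail[A=4 B=29 C=29] open={R1,R2,R3,R4}
Step 5: commit R2 -> on_hand[A=23 B=29 C=29] avail[A=4 B=29 C=29] open={R1,R3,R4}
Step 6: reserve R5 C 1 -> on_hand[A=23 B=29 C=29] avail[A=4 B=29 C=28] open={R1,R3,R4,R5}
Step 7: commit R4 -> on_hand[A=22 B=29 C=29] avail[A=4 B=29 C=28] open={R1,R3,R5}
Step 8: reserve R6 B 4 -> on_hand[A=22 B=29 C=29] avail[A=4 B=25 C=28] open={R1,R3,R5,R6}
Step 9: reserve R7 B 4 -> on_hand[A=22 B=29 C=29] avail[A=4 B=21 C=28] open={R1,R3,R5,R6,R7}
Step 10: reserve R8 A 4 -> on_hand[A=22 B=29 C=29] avail[A=0 B=21 C=28] open={R1,R3,R5,R6,R7,R8}
Step 11: commit R5 -> on_hand[A=22 B=29 C=28] avail[A=0 B=21 C=28] open={R1,R3,R6,R7,R8}
Step 12: reserve R9 B 9 -> on_hand[A=22 B=29 C=28] avail[A=0 B=12 C=28] open={R1,R3,R6,R7,R8,R9}
Step 13: commit R9 -> on_hand[A=22 B=20 C=28] avail[A=0 B=12 C=28] open={R1,R3,R6,R7,R8}
Step 14: cancel R7 -> on_hand[A=22 B=20 C=28] avail[A=0 B=16 C=28] open={R1,R3,R6,R8}
Step 15: commit R3 -> on_hand[A=13 B=20 C=28] avail[A=0 B=16 C=28] open={R1,R6,R8}
Step 16: reserve R10 B 3 -> on_hand[A=13 B=20 C=28] avail[A=0 B=13 C=28] open={R1,R10,R6,R8}
Step 17: reserve R11 C 1 -> on_hand[A=13 B=20 C=28] avail[A=0 B=13 C=27] open={R1,R10,R11,R6,R8}
Step 18: commit R11 -> on_hand[A=13 B=20 C=27] avail[A=0 B=13 C=27] open={R1,R10,R6,R8}
Step 19: commit R6 -> on_hand[A=13 B=16 C=27] avail[A=0 B=13 C=27] open={R1,R10,R8}
Step 20: commit R1 -> on_hand[A=4 B=16 C=27] avail[A=0 B=13 C=27] open={R10,R8}
Step 21: cancel R10 -> on_hand[A=4 B=16 C=27] avail[A=0 B=16 C=27] open={R8}
Step 22: reserve R12 B 1 -> on_hand[A=4 B=16 C=27] avail[A=0 B=15 C=27] open={R12,R8}
Step 23: commit R12 -> on_hand[A=4 B=15 C=27] avail[A=0 B=15 C=27] open={R8}
Step 24: commit R8 -> on_hand[A=0 B=15 C=27] avail[A=0 B=15 C=27] open={}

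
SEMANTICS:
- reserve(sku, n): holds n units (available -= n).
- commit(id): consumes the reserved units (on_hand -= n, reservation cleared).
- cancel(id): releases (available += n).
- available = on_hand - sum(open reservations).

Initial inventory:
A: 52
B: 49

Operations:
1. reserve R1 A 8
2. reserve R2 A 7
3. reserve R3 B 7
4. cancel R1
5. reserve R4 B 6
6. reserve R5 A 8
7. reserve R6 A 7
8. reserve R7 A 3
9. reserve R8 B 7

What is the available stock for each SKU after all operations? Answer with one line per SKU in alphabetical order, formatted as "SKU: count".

Answer: A: 27
B: 29

Derivation:
Step 1: reserve R1 A 8 -> on_hand[A=52 B=49] avail[A=44 B=49] open={R1}
Step 2: reserve R2 A 7 -> on_hand[A=52 B=49] avail[A=37 B=49] open={R1,R2}
Step 3: reserve R3 B 7 -> on_hand[A=52 B=49] avail[A=37 B=42] open={R1,R2,R3}
Step 4: cancel R1 -> on_hand[A=52 B=49] avail[A=45 B=42] open={R2,R3}
Step 5: reserve R4 B 6 -> on_hand[A=52 B=49] avail[A=45 B=36] open={R2,R3,R4}
Step 6: reserve R5 A 8 -> on_hand[A=52 B=49] avail[A=37 B=36] open={R2,R3,R4,R5}
Step 7: reserve R6 A 7 -> on_hand[A=52 B=49] avail[A=30 B=36] open={R2,R3,R4,R5,R6}
Step 8: reserve R7 A 3 -> on_hand[A=52 B=49] avail[A=27 B=36] open={R2,R3,R4,R5,R6,R7}
Step 9: reserve R8 B 7 -> on_hand[A=52 B=49] avail[A=27 B=29] open={R2,R3,R4,R5,R6,R7,R8}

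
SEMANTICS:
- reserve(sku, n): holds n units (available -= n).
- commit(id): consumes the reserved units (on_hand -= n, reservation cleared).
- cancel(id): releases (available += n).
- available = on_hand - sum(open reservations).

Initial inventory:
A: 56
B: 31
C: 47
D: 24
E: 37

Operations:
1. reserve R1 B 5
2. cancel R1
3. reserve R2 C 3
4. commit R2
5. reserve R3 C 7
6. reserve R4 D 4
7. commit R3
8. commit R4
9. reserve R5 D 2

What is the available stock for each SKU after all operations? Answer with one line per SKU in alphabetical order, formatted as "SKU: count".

Answer: A: 56
B: 31
C: 37
D: 18
E: 37

Derivation:
Step 1: reserve R1 B 5 -> on_hand[A=56 B=31 C=47 D=24 E=37] avail[A=56 B=26 C=47 D=24 E=37] open={R1}
Step 2: cancel R1 -> on_hand[A=56 B=31 C=47 D=24 E=37] avail[A=56 B=31 C=47 D=24 E=37] open={}
Step 3: reserve R2 C 3 -> on_hand[A=56 B=31 C=47 D=24 E=37] avail[A=56 B=31 C=44 D=24 E=37] open={R2}
Step 4: commit R2 -> on_hand[A=56 B=31 C=44 D=24 E=37] avail[A=56 B=31 C=44 D=24 E=37] open={}
Step 5: reserve R3 C 7 -> on_hand[A=56 B=31 C=44 D=24 E=37] avail[A=56 B=31 C=37 D=24 E=37] open={R3}
Step 6: reserve R4 D 4 -> on_hand[A=56 B=31 C=44 D=24 E=37] avail[A=56 B=31 C=37 D=20 E=37] open={R3,R4}
Step 7: commit R3 -> on_hand[A=56 B=31 C=37 D=24 E=37] avail[A=56 B=31 C=37 D=20 E=37] open={R4}
Step 8: commit R4 -> on_hand[A=56 B=31 C=37 D=20 E=37] avail[A=56 B=31 C=37 D=20 E=37] open={}
Step 9: reserve R5 D 2 -> on_hand[A=56 B=31 C=37 D=20 E=37] avail[A=56 B=31 C=37 D=18 E=37] open={R5}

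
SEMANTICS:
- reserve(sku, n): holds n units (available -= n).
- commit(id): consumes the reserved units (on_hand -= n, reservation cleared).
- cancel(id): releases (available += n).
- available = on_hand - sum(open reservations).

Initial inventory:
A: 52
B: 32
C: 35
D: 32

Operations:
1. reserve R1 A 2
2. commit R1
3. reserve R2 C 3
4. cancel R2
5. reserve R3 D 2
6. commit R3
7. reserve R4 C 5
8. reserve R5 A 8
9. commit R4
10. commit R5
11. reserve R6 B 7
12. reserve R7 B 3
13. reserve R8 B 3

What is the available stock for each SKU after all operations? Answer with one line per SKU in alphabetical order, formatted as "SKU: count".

Answer: A: 42
B: 19
C: 30
D: 30

Derivation:
Step 1: reserve R1 A 2 -> on_hand[A=52 B=32 C=35 D=32] avail[A=50 B=32 C=35 D=32] open={R1}
Step 2: commit R1 -> on_hand[A=50 B=32 C=35 D=32] avail[A=50 B=32 C=35 D=32] open={}
Step 3: reserve R2 C 3 -> on_hand[A=50 B=32 C=35 D=32] avail[A=50 B=32 C=32 D=32] open={R2}
Step 4: cancel R2 -> on_hand[A=50 B=32 C=35 D=32] avail[A=50 B=32 C=35 D=32] open={}
Step 5: reserve R3 D 2 -> on_hand[A=50 B=32 C=35 D=32] avail[A=50 B=32 C=35 D=30] open={R3}
Step 6: commit R3 -> on_hand[A=50 B=32 C=35 D=30] avail[A=50 B=32 C=35 D=30] open={}
Step 7: reserve R4 C 5 -> on_hand[A=50 B=32 C=35 D=30] avail[A=50 B=32 C=30 D=30] open={R4}
Step 8: reserve R5 A 8 -> on_hand[A=50 B=32 C=35 D=30] avail[A=42 B=32 C=30 D=30] open={R4,R5}
Step 9: commit R4 -> on_hand[A=50 B=32 C=30 D=30] avail[A=42 B=32 C=30 D=30] open={R5}
Step 10: commit R5 -> on_hand[A=42 B=32 C=30 D=30] avail[A=42 B=32 C=30 D=30] open={}
Step 11: reserve R6 B 7 -> on_hand[A=42 B=32 C=30 D=30] avail[A=42 B=25 C=30 D=30] open={R6}
Step 12: reserve R7 B 3 -> on_hand[A=42 B=32 C=30 D=30] avail[A=42 B=22 C=30 D=30] open={R6,R7}
Step 13: reserve R8 B 3 -> on_hand[A=42 B=32 C=30 D=30] avail[A=42 B=19 C=30 D=30] open={R6,R7,R8}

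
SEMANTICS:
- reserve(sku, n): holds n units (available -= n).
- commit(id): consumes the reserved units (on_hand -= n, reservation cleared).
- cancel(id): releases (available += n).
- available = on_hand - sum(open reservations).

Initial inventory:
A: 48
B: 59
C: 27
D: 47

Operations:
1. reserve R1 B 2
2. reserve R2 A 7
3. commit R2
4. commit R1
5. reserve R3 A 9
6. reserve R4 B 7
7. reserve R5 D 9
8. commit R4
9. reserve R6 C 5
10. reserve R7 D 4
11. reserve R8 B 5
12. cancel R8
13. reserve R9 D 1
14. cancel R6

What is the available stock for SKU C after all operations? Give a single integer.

Answer: 27

Derivation:
Step 1: reserve R1 B 2 -> on_hand[A=48 B=59 C=27 D=47] avail[A=48 B=57 C=27 D=47] open={R1}
Step 2: reserve R2 A 7 -> on_hand[A=48 B=59 C=27 D=47] avail[A=41 B=57 C=27 D=47] open={R1,R2}
Step 3: commit R2 -> on_hand[A=41 B=59 C=27 D=47] avail[A=41 B=57 C=27 D=47] open={R1}
Step 4: commit R1 -> on_hand[A=41 B=57 C=27 D=47] avail[A=41 B=57 C=27 D=47] open={}
Step 5: reserve R3 A 9 -> on_hand[A=41 B=57 C=27 D=47] avail[A=32 B=57 C=27 D=47] open={R3}
Step 6: reserve R4 B 7 -> on_hand[A=41 B=57 C=27 D=47] avail[A=32 B=50 C=27 D=47] open={R3,R4}
Step 7: reserve R5 D 9 -> on_hand[A=41 B=57 C=27 D=47] avail[A=32 B=50 C=27 D=38] open={R3,R4,R5}
Step 8: commit R4 -> on_hand[A=41 B=50 C=27 D=47] avail[A=32 B=50 C=27 D=38] open={R3,R5}
Step 9: reserve R6 C 5 -> on_hand[A=41 B=50 C=27 D=47] avail[A=32 B=50 C=22 D=38] open={R3,R5,R6}
Step 10: reserve R7 D 4 -> on_hand[A=41 B=50 C=27 D=47] avail[A=32 B=50 C=22 D=34] open={R3,R5,R6,R7}
Step 11: reserve R8 B 5 -> on_hand[A=41 B=50 C=27 D=47] avail[A=32 B=45 C=22 D=34] open={R3,R5,R6,R7,R8}
Step 12: cancel R8 -> on_hand[A=41 B=50 C=27 D=47] avail[A=32 B=50 C=22 D=34] open={R3,R5,R6,R7}
Step 13: reserve R9 D 1 -> on_hand[A=41 B=50 C=27 D=47] avail[A=32 B=50 C=22 D=33] open={R3,R5,R6,R7,R9}
Step 14: cancel R6 -> on_hand[A=41 B=50 C=27 D=47] avail[A=32 B=50 C=27 D=33] open={R3,R5,R7,R9}
Final available[C] = 27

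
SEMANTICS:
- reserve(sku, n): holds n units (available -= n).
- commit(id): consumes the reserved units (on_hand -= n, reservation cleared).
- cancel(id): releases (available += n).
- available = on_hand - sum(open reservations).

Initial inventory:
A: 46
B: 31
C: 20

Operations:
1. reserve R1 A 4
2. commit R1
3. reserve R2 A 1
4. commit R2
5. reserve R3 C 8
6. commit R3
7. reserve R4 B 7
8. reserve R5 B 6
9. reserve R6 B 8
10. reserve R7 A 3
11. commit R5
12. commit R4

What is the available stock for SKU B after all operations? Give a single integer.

Step 1: reserve R1 A 4 -> on_hand[A=46 B=31 C=20] avail[A=42 B=31 C=20] open={R1}
Step 2: commit R1 -> on_hand[A=42 B=31 C=20] avail[A=42 B=31 C=20] open={}
Step 3: reserve R2 A 1 -> on_hand[A=42 B=31 C=20] avail[A=41 B=31 C=20] open={R2}
Step 4: commit R2 -> on_hand[A=41 B=31 C=20] avail[A=41 B=31 C=20] open={}
Step 5: reserve R3 C 8 -> on_hand[A=41 B=31 C=20] avail[A=41 B=31 C=12] open={R3}
Step 6: commit R3 -> on_hand[A=41 B=31 C=12] avail[A=41 B=31 C=12] open={}
Step 7: reserve R4 B 7 -> on_hand[A=41 B=31 C=12] avail[A=41 B=24 C=12] open={R4}
Step 8: reserve R5 B 6 -> on_hand[A=41 B=31 C=12] avail[A=41 B=18 C=12] open={R4,R5}
Step 9: reserve R6 B 8 -> on_hand[A=41 B=31 C=12] avail[A=41 B=10 C=12] open={R4,R5,R6}
Step 10: reserve R7 A 3 -> on_hand[A=41 B=31 C=12] avail[A=38 B=10 C=12] open={R4,R5,R6,R7}
Step 11: commit R5 -> on_hand[A=41 B=25 C=12] avail[A=38 B=10 C=12] open={R4,R6,R7}
Step 12: commit R4 -> on_hand[A=41 B=18 C=12] avail[A=38 B=10 C=12] open={R6,R7}
Final available[B] = 10

Answer: 10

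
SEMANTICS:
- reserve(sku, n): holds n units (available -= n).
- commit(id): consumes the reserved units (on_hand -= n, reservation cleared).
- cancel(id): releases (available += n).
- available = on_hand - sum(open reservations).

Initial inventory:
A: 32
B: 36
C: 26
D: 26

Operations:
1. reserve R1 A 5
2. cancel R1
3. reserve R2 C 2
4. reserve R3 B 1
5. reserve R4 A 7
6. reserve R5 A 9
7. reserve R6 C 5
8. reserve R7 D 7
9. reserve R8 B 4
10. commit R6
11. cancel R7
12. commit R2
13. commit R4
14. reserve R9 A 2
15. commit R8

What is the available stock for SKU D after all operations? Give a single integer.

Step 1: reserve R1 A 5 -> on_hand[A=32 B=36 C=26 D=26] avail[A=27 B=36 C=26 D=26] open={R1}
Step 2: cancel R1 -> on_hand[A=32 B=36 C=26 D=26] avail[A=32 B=36 C=26 D=26] open={}
Step 3: reserve R2 C 2 -> on_hand[A=32 B=36 C=26 D=26] avail[A=32 B=36 C=24 D=26] open={R2}
Step 4: reserve R3 B 1 -> on_hand[A=32 B=36 C=26 D=26] avail[A=32 B=35 C=24 D=26] open={R2,R3}
Step 5: reserve R4 A 7 -> on_hand[A=32 B=36 C=26 D=26] avail[A=25 B=35 C=24 D=26] open={R2,R3,R4}
Step 6: reserve R5 A 9 -> on_hand[A=32 B=36 C=26 D=26] avail[A=16 B=35 C=24 D=26] open={R2,R3,R4,R5}
Step 7: reserve R6 C 5 -> on_hand[A=32 B=36 C=26 D=26] avail[A=16 B=35 C=19 D=26] open={R2,R3,R4,R5,R6}
Step 8: reserve R7 D 7 -> on_hand[A=32 B=36 C=26 D=26] avail[A=16 B=35 C=19 D=19] open={R2,R3,R4,R5,R6,R7}
Step 9: reserve R8 B 4 -> on_hand[A=32 B=36 C=26 D=26] avail[A=16 B=31 C=19 D=19] open={R2,R3,R4,R5,R6,R7,R8}
Step 10: commit R6 -> on_hand[A=32 B=36 C=21 D=26] avail[A=16 B=31 C=19 D=19] open={R2,R3,R4,R5,R7,R8}
Step 11: cancel R7 -> on_hand[A=32 B=36 C=21 D=26] avail[A=16 B=31 C=19 D=26] open={R2,R3,R4,R5,R8}
Step 12: commit R2 -> on_hand[A=32 B=36 C=19 D=26] avail[A=16 B=31 C=19 D=26] open={R3,R4,R5,R8}
Step 13: commit R4 -> on_hand[A=25 B=36 C=19 D=26] avail[A=16 B=31 C=19 D=26] open={R3,R5,R8}
Step 14: reserve R9 A 2 -> on_hand[A=25 B=36 C=19 D=26] avail[A=14 B=31 C=19 D=26] open={R3,R5,R8,R9}
Step 15: commit R8 -> on_hand[A=25 B=32 C=19 D=26] avail[A=14 B=31 C=19 D=26] open={R3,R5,R9}
Final available[D] = 26

Answer: 26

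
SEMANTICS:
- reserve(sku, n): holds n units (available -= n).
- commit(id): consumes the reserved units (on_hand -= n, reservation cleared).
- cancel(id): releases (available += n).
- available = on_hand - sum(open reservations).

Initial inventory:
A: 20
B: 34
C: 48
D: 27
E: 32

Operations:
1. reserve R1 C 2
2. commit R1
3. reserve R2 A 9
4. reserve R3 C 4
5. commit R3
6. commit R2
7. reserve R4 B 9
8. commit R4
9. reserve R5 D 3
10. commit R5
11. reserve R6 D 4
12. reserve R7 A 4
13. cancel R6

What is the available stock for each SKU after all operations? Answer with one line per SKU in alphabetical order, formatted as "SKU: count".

Answer: A: 7
B: 25
C: 42
D: 24
E: 32

Derivation:
Step 1: reserve R1 C 2 -> on_hand[A=20 B=34 C=48 D=27 E=32] avail[A=20 B=34 C=46 D=27 E=32] open={R1}
Step 2: commit R1 -> on_hand[A=20 B=34 C=46 D=27 E=32] avail[A=20 B=34 C=46 D=27 E=32] open={}
Step 3: reserve R2 A 9 -> on_hand[A=20 B=34 C=46 D=27 E=32] avail[A=11 B=34 C=46 D=27 E=32] open={R2}
Step 4: reserve R3 C 4 -> on_hand[A=20 B=34 C=46 D=27 E=32] avail[A=11 B=34 C=42 D=27 E=32] open={R2,R3}
Step 5: commit R3 -> on_hand[A=20 B=34 C=42 D=27 E=32] avail[A=11 B=34 C=42 D=27 E=32] open={R2}
Step 6: commit R2 -> on_hand[A=11 B=34 C=42 D=27 E=32] avail[A=11 B=34 C=42 D=27 E=32] open={}
Step 7: reserve R4 B 9 -> on_hand[A=11 B=34 C=42 D=27 E=32] avail[A=11 B=25 C=42 D=27 E=32] open={R4}
Step 8: commit R4 -> on_hand[A=11 B=25 C=42 D=27 E=32] avail[A=11 B=25 C=42 D=27 E=32] open={}
Step 9: reserve R5 D 3 -> on_hand[A=11 B=25 C=42 D=27 E=32] avail[A=11 B=25 C=42 D=24 E=32] open={R5}
Step 10: commit R5 -> on_hand[A=11 B=25 C=42 D=24 E=32] avail[A=11 B=25 C=42 D=24 E=32] open={}
Step 11: reserve R6 D 4 -> on_hand[A=11 B=25 C=42 D=24 E=32] avail[A=11 B=25 C=42 D=20 E=32] open={R6}
Step 12: reserve R7 A 4 -> on_hand[A=11 B=25 C=42 D=24 E=32] avail[A=7 B=25 C=42 D=20 E=32] open={R6,R7}
Step 13: cancel R6 -> on_hand[A=11 B=25 C=42 D=24 E=32] avail[A=7 B=25 C=42 D=24 E=32] open={R7}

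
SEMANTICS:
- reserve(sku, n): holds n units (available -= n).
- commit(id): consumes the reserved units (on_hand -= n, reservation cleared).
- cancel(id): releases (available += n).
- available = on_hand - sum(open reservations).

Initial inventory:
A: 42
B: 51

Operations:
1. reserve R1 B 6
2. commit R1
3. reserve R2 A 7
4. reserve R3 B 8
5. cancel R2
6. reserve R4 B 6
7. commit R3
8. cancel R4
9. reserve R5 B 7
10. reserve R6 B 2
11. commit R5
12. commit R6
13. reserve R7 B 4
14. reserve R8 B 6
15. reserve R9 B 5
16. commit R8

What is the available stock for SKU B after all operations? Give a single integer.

Step 1: reserve R1 B 6 -> on_hand[A=42 B=51] avail[A=42 B=45] open={R1}
Step 2: commit R1 -> on_hand[A=42 B=45] avail[A=42 B=45] open={}
Step 3: reserve R2 A 7 -> on_hand[A=42 B=45] avail[A=35 B=45] open={R2}
Step 4: reserve R3 B 8 -> on_hand[A=42 B=45] avail[A=35 B=37] open={R2,R3}
Step 5: cancel R2 -> on_hand[A=42 B=45] avail[A=42 B=37] open={R3}
Step 6: reserve R4 B 6 -> on_hand[A=42 B=45] avail[A=42 B=31] open={R3,R4}
Step 7: commit R3 -> on_hand[A=42 B=37] avail[A=42 B=31] open={R4}
Step 8: cancel R4 -> on_hand[A=42 B=37] avail[A=42 B=37] open={}
Step 9: reserve R5 B 7 -> on_hand[A=42 B=37] avail[A=42 B=30] open={R5}
Step 10: reserve R6 B 2 -> on_hand[A=42 B=37] avail[A=42 B=28] open={R5,R6}
Step 11: commit R5 -> on_hand[A=42 B=30] avail[A=42 B=28] open={R6}
Step 12: commit R6 -> on_hand[A=42 B=28] avail[A=42 B=28] open={}
Step 13: reserve R7 B 4 -> on_hand[A=42 B=28] avail[A=42 B=24] open={R7}
Step 14: reserve R8 B 6 -> on_hand[A=42 B=28] avail[A=42 B=18] open={R7,R8}
Step 15: reserve R9 B 5 -> on_hand[A=42 B=28] avail[A=42 B=13] open={R7,R8,R9}
Step 16: commit R8 -> on_hand[A=42 B=22] avail[A=42 B=13] open={R7,R9}
Final available[B] = 13

Answer: 13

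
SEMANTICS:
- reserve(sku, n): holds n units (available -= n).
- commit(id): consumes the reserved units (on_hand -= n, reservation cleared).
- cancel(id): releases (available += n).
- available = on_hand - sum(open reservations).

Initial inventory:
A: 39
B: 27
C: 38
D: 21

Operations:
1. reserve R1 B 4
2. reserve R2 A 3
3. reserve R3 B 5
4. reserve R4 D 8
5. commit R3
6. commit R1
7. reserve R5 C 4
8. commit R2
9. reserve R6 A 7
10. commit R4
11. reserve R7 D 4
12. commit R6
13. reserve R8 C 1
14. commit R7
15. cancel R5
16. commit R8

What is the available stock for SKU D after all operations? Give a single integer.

Answer: 9

Derivation:
Step 1: reserve R1 B 4 -> on_hand[A=39 B=27 C=38 D=21] avail[A=39 B=23 C=38 D=21] open={R1}
Step 2: reserve R2 A 3 -> on_hand[A=39 B=27 C=38 D=21] avail[A=36 B=23 C=38 D=21] open={R1,R2}
Step 3: reserve R3 B 5 -> on_hand[A=39 B=27 C=38 D=21] avail[A=36 B=18 C=38 D=21] open={R1,R2,R3}
Step 4: reserve R4 D 8 -> on_hand[A=39 B=27 C=38 D=21] avail[A=36 B=18 C=38 D=13] open={R1,R2,R3,R4}
Step 5: commit R3 -> on_hand[A=39 B=22 C=38 D=21] avail[A=36 B=18 C=38 D=13] open={R1,R2,R4}
Step 6: commit R1 -> on_hand[A=39 B=18 C=38 D=21] avail[A=36 B=18 C=38 D=13] open={R2,R4}
Step 7: reserve R5 C 4 -> on_hand[A=39 B=18 C=38 D=21] avail[A=36 B=18 C=34 D=13] open={R2,R4,R5}
Step 8: commit R2 -> on_hand[A=36 B=18 C=38 D=21] avail[A=36 B=18 C=34 D=13] open={R4,R5}
Step 9: reserve R6 A 7 -> on_hand[A=36 B=18 C=38 D=21] avail[A=29 B=18 C=34 D=13] open={R4,R5,R6}
Step 10: commit R4 -> on_hand[A=36 B=18 C=38 D=13] avail[A=29 B=18 C=34 D=13] open={R5,R6}
Step 11: reserve R7 D 4 -> on_hand[A=36 B=18 C=38 D=13] avail[A=29 B=18 C=34 D=9] open={R5,R6,R7}
Step 12: commit R6 -> on_hand[A=29 B=18 C=38 D=13] avail[A=29 B=18 C=34 D=9] open={R5,R7}
Step 13: reserve R8 C 1 -> on_hand[A=29 B=18 C=38 D=13] avail[A=29 B=18 C=33 D=9] open={R5,R7,R8}
Step 14: commit R7 -> on_hand[A=29 B=18 C=38 D=9] avail[A=29 B=18 C=33 D=9] open={R5,R8}
Step 15: cancel R5 -> on_hand[A=29 B=18 C=38 D=9] avail[A=29 B=18 C=37 D=9] open={R8}
Step 16: commit R8 -> on_hand[A=29 B=18 C=37 D=9] avail[A=29 B=18 C=37 D=9] open={}
Final available[D] = 9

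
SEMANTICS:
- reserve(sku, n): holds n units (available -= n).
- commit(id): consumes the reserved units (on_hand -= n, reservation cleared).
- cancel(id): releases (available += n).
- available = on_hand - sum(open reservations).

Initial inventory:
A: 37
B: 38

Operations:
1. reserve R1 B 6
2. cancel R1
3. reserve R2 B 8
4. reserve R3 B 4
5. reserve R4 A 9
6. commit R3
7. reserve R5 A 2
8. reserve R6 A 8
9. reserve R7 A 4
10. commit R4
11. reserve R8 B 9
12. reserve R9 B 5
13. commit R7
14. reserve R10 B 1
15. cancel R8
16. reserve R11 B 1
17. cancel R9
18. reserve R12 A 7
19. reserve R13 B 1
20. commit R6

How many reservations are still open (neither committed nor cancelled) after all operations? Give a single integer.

Answer: 6

Derivation:
Step 1: reserve R1 B 6 -> on_hand[A=37 B=38] avail[A=37 B=32] open={R1}
Step 2: cancel R1 -> on_hand[A=37 B=38] avail[A=37 B=38] open={}
Step 3: reserve R2 B 8 -> on_hand[A=37 B=38] avail[A=37 B=30] open={R2}
Step 4: reserve R3 B 4 -> on_hand[A=37 B=38] avail[A=37 B=26] open={R2,R3}
Step 5: reserve R4 A 9 -> on_hand[A=37 B=38] avail[A=28 B=26] open={R2,R3,R4}
Step 6: commit R3 -> on_hand[A=37 B=34] avail[A=28 B=26] open={R2,R4}
Step 7: reserve R5 A 2 -> on_hand[A=37 B=34] avail[A=26 B=26] open={R2,R4,R5}
Step 8: reserve R6 A 8 -> on_hand[A=37 B=34] avail[A=18 B=26] open={R2,R4,R5,R6}
Step 9: reserve R7 A 4 -> on_hand[A=37 B=34] avail[A=14 B=26] open={R2,R4,R5,R6,R7}
Step 10: commit R4 -> on_hand[A=28 B=34] avail[A=14 B=26] open={R2,R5,R6,R7}
Step 11: reserve R8 B 9 -> on_hand[A=28 B=34] avail[A=14 B=17] open={R2,R5,R6,R7,R8}
Step 12: reserve R9 B 5 -> on_hand[A=28 B=34] avail[A=14 B=12] open={R2,R5,R6,R7,R8,R9}
Step 13: commit R7 -> on_hand[A=24 B=34] avail[A=14 B=12] open={R2,R5,R6,R8,R9}
Step 14: reserve R10 B 1 -> on_hand[A=24 B=34] avail[A=14 B=11] open={R10,R2,R5,R6,R8,R9}
Step 15: cancel R8 -> on_hand[A=24 B=34] avail[A=14 B=20] open={R10,R2,R5,R6,R9}
Step 16: reserve R11 B 1 -> on_hand[A=24 B=34] avail[A=14 B=19] open={R10,R11,R2,R5,R6,R9}
Step 17: cancel R9 -> on_hand[A=24 B=34] avail[A=14 B=24] open={R10,R11,R2,R5,R6}
Step 18: reserve R12 A 7 -> on_hand[A=24 B=34] avail[A=7 B=24] open={R10,R11,R12,R2,R5,R6}
Step 19: reserve R13 B 1 -> on_hand[A=24 B=34] avail[A=7 B=23] open={R10,R11,R12,R13,R2,R5,R6}
Step 20: commit R6 -> on_hand[A=16 B=34] avail[A=7 B=23] open={R10,R11,R12,R13,R2,R5}
Open reservations: ['R10', 'R11', 'R12', 'R13', 'R2', 'R5'] -> 6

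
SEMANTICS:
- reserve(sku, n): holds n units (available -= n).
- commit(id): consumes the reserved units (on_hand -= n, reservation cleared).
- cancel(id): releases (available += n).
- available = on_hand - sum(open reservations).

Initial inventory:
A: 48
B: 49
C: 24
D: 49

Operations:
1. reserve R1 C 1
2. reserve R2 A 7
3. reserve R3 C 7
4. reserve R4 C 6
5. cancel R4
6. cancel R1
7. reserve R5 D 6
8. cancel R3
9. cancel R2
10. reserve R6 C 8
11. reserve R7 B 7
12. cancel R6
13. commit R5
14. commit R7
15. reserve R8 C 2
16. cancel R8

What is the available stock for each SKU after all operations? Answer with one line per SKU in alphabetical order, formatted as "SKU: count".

Step 1: reserve R1 C 1 -> on_hand[A=48 B=49 C=24 D=49] avail[A=48 B=49 C=23 D=49] open={R1}
Step 2: reserve R2 A 7 -> on_hand[A=48 B=49 C=24 D=49] avail[A=41 B=49 C=23 D=49] open={R1,R2}
Step 3: reserve R3 C 7 -> on_hand[A=48 B=49 C=24 D=49] avail[A=41 B=49 C=16 D=49] open={R1,R2,R3}
Step 4: reserve R4 C 6 -> on_hand[A=48 B=49 C=24 D=49] avail[A=41 B=49 C=10 D=49] open={R1,R2,R3,R4}
Step 5: cancel R4 -> on_hand[A=48 B=49 C=24 D=49] avail[A=41 B=49 C=16 D=49] open={R1,R2,R3}
Step 6: cancel R1 -> on_hand[A=48 B=49 C=24 D=49] avail[A=41 B=49 C=17 D=49] open={R2,R3}
Step 7: reserve R5 D 6 -> on_hand[A=48 B=49 C=24 D=49] avail[A=41 B=49 C=17 D=43] open={R2,R3,R5}
Step 8: cancel R3 -> on_hand[A=48 B=49 C=24 D=49] avail[A=41 B=49 C=24 D=43] open={R2,R5}
Step 9: cancel R2 -> on_hand[A=48 B=49 C=24 D=49] avail[A=48 B=49 C=24 D=43] open={R5}
Step 10: reserve R6 C 8 -> on_hand[A=48 B=49 C=24 D=49] avail[A=48 B=49 C=16 D=43] open={R5,R6}
Step 11: reserve R7 B 7 -> on_hand[A=48 B=49 C=24 D=49] avail[A=48 B=42 C=16 D=43] open={R5,R6,R7}
Step 12: cancel R6 -> on_hand[A=48 B=49 C=24 D=49] avail[A=48 B=42 C=24 D=43] open={R5,R7}
Step 13: commit R5 -> on_hand[A=48 B=49 C=24 D=43] avail[A=48 B=42 C=24 D=43] open={R7}
Step 14: commit R7 -> on_hand[A=48 B=42 C=24 D=43] avail[A=48 B=42 C=24 D=43] open={}
Step 15: reserve R8 C 2 -> on_hand[A=48 B=42 C=24 D=43] avail[A=48 B=42 C=22 D=43] open={R8}
Step 16: cancel R8 -> on_hand[A=48 B=42 C=24 D=43] avail[A=48 B=42 C=24 D=43] open={}

Answer: A: 48
B: 42
C: 24
D: 43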